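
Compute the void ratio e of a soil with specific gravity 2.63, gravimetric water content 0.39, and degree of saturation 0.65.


Result: 1.578

Derivation:
Using the relation e = Gs * w / S
e = 2.63 * 0.39 / 0.65
e = 1.578


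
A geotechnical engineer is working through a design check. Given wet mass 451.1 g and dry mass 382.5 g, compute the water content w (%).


Using w = (m_wet - m_dry) / m_dry * 100
m_wet - m_dry = 451.1 - 382.5 = 68.6 g
w = 68.6 / 382.5 * 100
w = 17.93 %


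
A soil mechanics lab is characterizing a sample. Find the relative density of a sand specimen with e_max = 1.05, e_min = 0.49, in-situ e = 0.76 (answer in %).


Result: 51.79 %

Derivation:
Using Dr = (e_max - e) / (e_max - e_min) * 100
e_max - e = 1.05 - 0.76 = 0.29
e_max - e_min = 1.05 - 0.49 = 0.56
Dr = 0.29 / 0.56 * 100
Dr = 51.79 %


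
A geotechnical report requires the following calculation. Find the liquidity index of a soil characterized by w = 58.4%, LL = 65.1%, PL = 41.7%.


First compute the plasticity index:
PI = LL - PL = 65.1 - 41.7 = 23.4
Then compute the liquidity index:
LI = (w - PL) / PI
LI = (58.4 - 41.7) / 23.4
LI = 0.714


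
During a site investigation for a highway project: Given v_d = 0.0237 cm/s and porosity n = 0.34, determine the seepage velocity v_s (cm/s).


Result: 0.06971 cm/s

Derivation:
Using v_s = v_d / n
v_s = 0.0237 / 0.34
v_s = 0.06971 cm/s


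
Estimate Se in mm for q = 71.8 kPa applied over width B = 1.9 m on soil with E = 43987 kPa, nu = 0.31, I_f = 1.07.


Using Se = q * B * (1 - nu^2) * I_f / E
1 - nu^2 = 1 - 0.31^2 = 0.9039
Se = 71.8 * 1.9 * 0.9039 * 1.07 / 43987
Se = 0.003000 m
Convert to mm: Se = 0.003000 * 1000 = 3.0 mm


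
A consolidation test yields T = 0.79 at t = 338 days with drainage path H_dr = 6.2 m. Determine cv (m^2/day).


Using cv = T * H_dr^2 / t
H_dr^2 = 6.2^2 = 38.44
cv = 0.79 * 38.44 / 338
cv = 0.08984 m^2/day


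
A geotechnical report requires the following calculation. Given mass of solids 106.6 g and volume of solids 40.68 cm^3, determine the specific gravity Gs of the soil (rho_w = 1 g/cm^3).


Using Gs = m_s / (V_s * rho_w)
Since rho_w = 1 g/cm^3:
Gs = 106.6 / 40.68
Gs = 2.62


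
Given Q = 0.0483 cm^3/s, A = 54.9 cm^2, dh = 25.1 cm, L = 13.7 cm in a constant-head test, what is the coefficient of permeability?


Result: 0.00048 cm/s

Derivation:
Compute hydraulic gradient:
i = dh / L = 25.1 / 13.7 = 1.83212
Then apply Darcy's law:
k = Q / (A * i)
k = 0.0483 / (54.9 * 1.83212)
k = 0.0483 / 100.583
k = 0.00048 cm/s


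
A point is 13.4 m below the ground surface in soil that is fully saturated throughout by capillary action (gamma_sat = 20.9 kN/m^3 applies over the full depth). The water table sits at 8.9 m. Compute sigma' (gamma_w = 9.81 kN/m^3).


Result: 235.92 kPa

Derivation:
Total stress = gamma_sat * depth
sigma = 20.9 * 13.4 = 280.06 kPa
Pore water pressure u = gamma_w * (depth - d_wt)
u = 9.81 * (13.4 - 8.9) = 44.145 kPa
Effective stress = sigma - u
sigma' = 280.06 - 44.145 = 235.92 kPa


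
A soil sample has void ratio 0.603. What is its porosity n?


Result: 0.3762

Derivation:
Using the relation n = e / (1 + e)
n = 0.603 / (1 + 0.603)
n = 0.603 / 1.603
n = 0.3762


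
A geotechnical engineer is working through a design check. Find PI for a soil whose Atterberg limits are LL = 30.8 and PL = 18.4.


Using PI = LL - PL
PI = 30.8 - 18.4
PI = 12.4


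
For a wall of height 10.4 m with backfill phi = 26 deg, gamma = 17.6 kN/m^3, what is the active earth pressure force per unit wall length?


Compute active earth pressure coefficient:
Ka = tan^2(45 - phi/2) = tan^2(32.0) = 0.390462
Compute active force:
Pa = 0.5 * Ka * gamma * H^2
Pa = 0.5 * 0.390462 * 17.6 * 10.4^2
Pa = 371.64 kN/m


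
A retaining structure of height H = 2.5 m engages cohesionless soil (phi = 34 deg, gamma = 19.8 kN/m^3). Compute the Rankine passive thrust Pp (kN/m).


Compute passive earth pressure coefficient:
Kp = tan^2(45 + phi/2) = tan^2(62.0) = 3.537132
Compute passive force:
Pp = 0.5 * Kp * gamma * H^2
Pp = 0.5 * 3.537132 * 19.8 * 2.5^2
Pp = 218.86 kN/m


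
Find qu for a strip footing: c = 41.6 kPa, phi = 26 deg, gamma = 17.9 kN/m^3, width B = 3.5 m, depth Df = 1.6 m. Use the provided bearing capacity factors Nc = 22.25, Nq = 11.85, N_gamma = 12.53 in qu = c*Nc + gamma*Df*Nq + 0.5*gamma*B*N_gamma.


Compute qu = c*Nc + gamma*Df*Nq + 0.5*gamma*B*N_gamma
Term 1: 41.6 * 22.25 = 925.6
Term 2: 17.9 * 1.6 * 11.85 = 339.384
Term 3: 0.5 * 17.9 * 3.5 * 12.53 = 392.50225
qu = 925.6 + 339.384 + 392.50225
qu = 1657.49 kPa


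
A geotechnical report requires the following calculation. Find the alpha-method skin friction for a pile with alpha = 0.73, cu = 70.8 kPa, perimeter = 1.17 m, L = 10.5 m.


Using Qs = alpha * cu * perimeter * L
Qs = 0.73 * 70.8 * 1.17 * 10.5
Qs = 634.94 kN


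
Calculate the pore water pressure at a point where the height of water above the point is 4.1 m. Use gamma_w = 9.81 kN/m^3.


Using u = gamma_w * h_w
u = 9.81 * 4.1
u = 40.22 kPa


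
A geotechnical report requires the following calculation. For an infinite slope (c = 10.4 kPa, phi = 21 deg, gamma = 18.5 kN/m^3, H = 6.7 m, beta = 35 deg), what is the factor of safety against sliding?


Using Fs = c / (gamma*H*sin(beta)*cos(beta)) + tan(phi)/tan(beta)
Cohesion contribution = 10.4 / (18.5*6.7*sin(35)*cos(35))
Cohesion contribution = 0.178579
Friction contribution = tan(21)/tan(35) = 0.548215
Fs = 0.178579 + 0.548215
Fs = 0.727


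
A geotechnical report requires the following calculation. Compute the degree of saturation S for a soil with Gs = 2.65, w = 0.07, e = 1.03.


Using S = Gs * w / e
S = 2.65 * 0.07 / 1.03
S = 0.1801


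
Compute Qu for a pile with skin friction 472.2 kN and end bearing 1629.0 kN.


Using Qu = Qf + Qb
Qu = 472.2 + 1629.0
Qu = 2101.2 kN


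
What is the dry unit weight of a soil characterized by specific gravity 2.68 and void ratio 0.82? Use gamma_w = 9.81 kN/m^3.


Using gamma_d = Gs * gamma_w / (1 + e)
gamma_d = 2.68 * 9.81 / (1 + 0.82)
gamma_d = 2.68 * 9.81 / 1.82
gamma_d = 14.445 kN/m^3


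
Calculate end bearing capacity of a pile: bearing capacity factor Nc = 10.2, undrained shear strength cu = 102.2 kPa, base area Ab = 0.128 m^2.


Result: 133.43 kN

Derivation:
Using Qb = Nc * cu * Ab
Qb = 10.2 * 102.2 * 0.128
Qb = 133.43 kN


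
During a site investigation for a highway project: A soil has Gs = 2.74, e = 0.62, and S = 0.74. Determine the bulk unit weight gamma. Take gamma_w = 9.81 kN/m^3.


Using gamma = gamma_w * (Gs + S*e) / (1 + e)
Numerator: Gs + S*e = 2.74 + 0.74*0.62 = 3.1988
Denominator: 1 + e = 1 + 0.62 = 1.62
gamma = 9.81 * 3.1988 / 1.62
gamma = 19.371 kN/m^3


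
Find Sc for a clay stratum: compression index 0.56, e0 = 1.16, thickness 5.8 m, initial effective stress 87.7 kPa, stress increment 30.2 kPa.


Using Sc = Cc * H / (1 + e0) * log10((sigma0 + delta_sigma) / sigma0)
Stress ratio = (87.7 + 30.2) / 87.7 = 1.34436
log10(1.34436) = 0.128514
Cc * H / (1 + e0) = 0.56 * 5.8 / (1 + 1.16) = 1.5037
Sc = 1.5037 * 0.128514
Sc = 0.1932 m


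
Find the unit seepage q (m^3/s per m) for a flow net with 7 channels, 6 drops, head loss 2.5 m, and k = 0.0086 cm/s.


Result: 0.0002508 m^3/s per m

Derivation:
Convert k to m/s for unit consistency with H:
k = 0.0086 cm/s = 0.0086 / 100 m/s = 8.6e-05 m/s
Using q = k * H * Nf / Nd
Nf / Nd = 7 / 6 = 1.1667
q = 8.6e-05 * 2.5 * 1.1667
q = 0.0002508 m^3/s per m


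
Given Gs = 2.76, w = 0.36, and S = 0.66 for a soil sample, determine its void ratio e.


Result: 1.5055

Derivation:
Using the relation e = Gs * w / S
e = 2.76 * 0.36 / 0.66
e = 1.5055


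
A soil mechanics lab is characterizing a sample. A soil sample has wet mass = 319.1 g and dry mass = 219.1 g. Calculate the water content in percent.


Using w = (m_wet - m_dry) / m_dry * 100
m_wet - m_dry = 319.1 - 219.1 = 100.0 g
w = 100.0 / 219.1 * 100
w = 45.64 %


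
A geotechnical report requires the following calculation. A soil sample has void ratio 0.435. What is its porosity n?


Result: 0.3031

Derivation:
Using the relation n = e / (1 + e)
n = 0.435 / (1 + 0.435)
n = 0.435 / 1.435
n = 0.3031


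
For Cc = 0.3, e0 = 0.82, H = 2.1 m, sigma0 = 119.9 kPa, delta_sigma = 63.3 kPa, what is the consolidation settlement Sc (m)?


Result: 0.0637 m

Derivation:
Using Sc = Cc * H / (1 + e0) * log10((sigma0 + delta_sigma) / sigma0)
Stress ratio = (119.9 + 63.3) / 119.9 = 1.52794
log10(1.52794) = 0.184106
Cc * H / (1 + e0) = 0.3 * 2.1 / (1 + 0.82) = 0.346154
Sc = 0.346154 * 0.184106
Sc = 0.0637 m


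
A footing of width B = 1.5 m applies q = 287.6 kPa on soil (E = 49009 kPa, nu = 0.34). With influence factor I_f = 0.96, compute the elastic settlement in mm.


Using Se = q * B * (1 - nu^2) * I_f / E
1 - nu^2 = 1 - 0.34^2 = 0.8844
Se = 287.6 * 1.5 * 0.8844 * 0.96 / 49009
Se = 0.007474 m
Convert to mm: Se = 0.007474 * 1000 = 7.474 mm


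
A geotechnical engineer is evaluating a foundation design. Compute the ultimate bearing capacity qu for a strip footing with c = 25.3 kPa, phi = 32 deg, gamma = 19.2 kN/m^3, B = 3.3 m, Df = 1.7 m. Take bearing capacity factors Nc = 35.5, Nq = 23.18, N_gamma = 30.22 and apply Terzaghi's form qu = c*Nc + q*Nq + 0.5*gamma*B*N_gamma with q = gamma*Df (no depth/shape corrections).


Compute qu = c*Nc + gamma*Df*Nq + 0.5*gamma*B*N_gamma
Term 1: 25.3 * 35.5 = 898.15
Term 2: 19.2 * 1.7 * 23.18 = 756.5952
Term 3: 0.5 * 19.2 * 3.3 * 30.22 = 957.3696
qu = 898.15 + 756.5952 + 957.3696
qu = 2612.11 kPa


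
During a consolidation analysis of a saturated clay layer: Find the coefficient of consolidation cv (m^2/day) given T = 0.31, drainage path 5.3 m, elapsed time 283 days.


Result: 0.03077 m^2/day

Derivation:
Using cv = T * H_dr^2 / t
H_dr^2 = 5.3^2 = 28.09
cv = 0.31 * 28.09 / 283
cv = 0.03077 m^2/day


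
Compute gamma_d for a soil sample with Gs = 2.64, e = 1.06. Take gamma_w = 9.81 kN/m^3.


Result: 12.572 kN/m^3

Derivation:
Using gamma_d = Gs * gamma_w / (1 + e)
gamma_d = 2.64 * 9.81 / (1 + 1.06)
gamma_d = 2.64 * 9.81 / 2.06
gamma_d = 12.572 kN/m^3


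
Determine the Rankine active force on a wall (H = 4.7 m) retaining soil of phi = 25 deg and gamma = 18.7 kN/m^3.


Compute active earth pressure coefficient:
Ka = tan^2(45 - phi/2) = tan^2(32.5) = 0.405859
Compute active force:
Pa = 0.5 * Ka * gamma * H^2
Pa = 0.5 * 0.405859 * 18.7 * 4.7^2
Pa = 83.83 kN/m


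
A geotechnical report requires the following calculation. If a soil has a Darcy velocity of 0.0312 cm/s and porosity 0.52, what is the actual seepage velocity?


Result: 0.06 cm/s

Derivation:
Using v_s = v_d / n
v_s = 0.0312 / 0.52
v_s = 0.06 cm/s


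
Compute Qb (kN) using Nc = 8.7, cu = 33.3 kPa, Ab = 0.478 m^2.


Using Qb = Nc * cu * Ab
Qb = 8.7 * 33.3 * 0.478
Qb = 138.48 kN


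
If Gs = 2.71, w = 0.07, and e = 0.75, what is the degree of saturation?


Result: 0.2529

Derivation:
Using S = Gs * w / e
S = 2.71 * 0.07 / 0.75
S = 0.2529


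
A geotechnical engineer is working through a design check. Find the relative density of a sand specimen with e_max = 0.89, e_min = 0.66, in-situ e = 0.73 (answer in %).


Result: 69.57 %

Derivation:
Using Dr = (e_max - e) / (e_max - e_min) * 100
e_max - e = 0.89 - 0.73 = 0.16
e_max - e_min = 0.89 - 0.66 = 0.23
Dr = 0.16 / 0.23 * 100
Dr = 69.57 %


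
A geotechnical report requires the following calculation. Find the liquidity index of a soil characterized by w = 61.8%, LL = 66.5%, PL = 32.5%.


First compute the plasticity index:
PI = LL - PL = 66.5 - 32.5 = 34.0
Then compute the liquidity index:
LI = (w - PL) / PI
LI = (61.8 - 32.5) / 34.0
LI = 0.862


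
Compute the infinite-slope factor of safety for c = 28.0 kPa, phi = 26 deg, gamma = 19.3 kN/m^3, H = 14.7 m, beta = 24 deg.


Using Fs = c / (gamma*H*sin(beta)*cos(beta)) + tan(phi)/tan(beta)
Cohesion contribution = 28.0 / (19.3*14.7*sin(24)*cos(24))
Cohesion contribution = 0.265607
Friction contribution = tan(26)/tan(24) = 1.09547
Fs = 0.265607 + 1.09547
Fs = 1.361


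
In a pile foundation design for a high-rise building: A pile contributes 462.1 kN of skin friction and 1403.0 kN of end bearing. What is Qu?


Result: 1865.1 kN

Derivation:
Using Qu = Qf + Qb
Qu = 462.1 + 1403.0
Qu = 1865.1 kN


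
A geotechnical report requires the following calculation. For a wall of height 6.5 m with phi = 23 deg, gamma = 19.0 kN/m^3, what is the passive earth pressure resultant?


Compute passive earth pressure coefficient:
Kp = tan^2(45 + phi/2) = tan^2(56.5) = 2.282623
Compute passive force:
Pp = 0.5 * Kp * gamma * H^2
Pp = 0.5 * 2.282623 * 19.0 * 6.5^2
Pp = 916.19 kN/m


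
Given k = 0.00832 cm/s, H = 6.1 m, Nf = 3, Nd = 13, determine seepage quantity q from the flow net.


Convert k to m/s for unit consistency with H:
k = 0.00832 cm/s = 0.00832 / 100 m/s = 8.32e-05 m/s
Using q = k * H * Nf / Nd
Nf / Nd = 3 / 13 = 0.2308
q = 8.32e-05 * 6.1 * 0.2308
q = 0.0001171 m^3/s per m


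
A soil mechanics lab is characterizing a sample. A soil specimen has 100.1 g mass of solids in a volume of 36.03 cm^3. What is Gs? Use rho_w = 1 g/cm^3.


Using Gs = m_s / (V_s * rho_w)
Since rho_w = 1 g/cm^3:
Gs = 100.1 / 36.03
Gs = 2.778


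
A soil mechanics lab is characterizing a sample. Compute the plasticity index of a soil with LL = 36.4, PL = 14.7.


Using PI = LL - PL
PI = 36.4 - 14.7
PI = 21.7


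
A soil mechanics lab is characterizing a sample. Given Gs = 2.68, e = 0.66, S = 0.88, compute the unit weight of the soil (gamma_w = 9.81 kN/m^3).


Using gamma = gamma_w * (Gs + S*e) / (1 + e)
Numerator: Gs + S*e = 2.68 + 0.88*0.66 = 3.2608
Denominator: 1 + e = 1 + 0.66 = 1.66
gamma = 9.81 * 3.2608 / 1.66
gamma = 19.27 kN/m^3


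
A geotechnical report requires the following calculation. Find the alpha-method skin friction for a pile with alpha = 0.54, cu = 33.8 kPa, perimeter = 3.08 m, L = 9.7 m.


Using Qs = alpha * cu * perimeter * L
Qs = 0.54 * 33.8 * 3.08 * 9.7
Qs = 545.3 kN


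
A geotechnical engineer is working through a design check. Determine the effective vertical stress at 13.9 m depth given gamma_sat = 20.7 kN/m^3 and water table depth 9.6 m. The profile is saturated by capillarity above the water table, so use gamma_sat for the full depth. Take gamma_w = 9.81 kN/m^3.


Total stress = gamma_sat * depth
sigma = 20.7 * 13.9 = 287.73 kPa
Pore water pressure u = gamma_w * (depth - d_wt)
u = 9.81 * (13.9 - 9.6) = 42.183 kPa
Effective stress = sigma - u
sigma' = 287.73 - 42.183 = 245.55 kPa


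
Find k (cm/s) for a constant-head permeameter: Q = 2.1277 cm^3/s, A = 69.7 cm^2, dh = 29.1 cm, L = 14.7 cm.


Result: 0.015421 cm/s

Derivation:
Compute hydraulic gradient:
i = dh / L = 29.1 / 14.7 = 1.97959
Then apply Darcy's law:
k = Q / (A * i)
k = 2.1277 / (69.7 * 1.97959)
k = 2.1277 / 137.978
k = 0.015421 cm/s


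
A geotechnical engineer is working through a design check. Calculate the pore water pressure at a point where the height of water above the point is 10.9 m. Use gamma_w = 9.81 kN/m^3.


Using u = gamma_w * h_w
u = 9.81 * 10.9
u = 106.93 kPa


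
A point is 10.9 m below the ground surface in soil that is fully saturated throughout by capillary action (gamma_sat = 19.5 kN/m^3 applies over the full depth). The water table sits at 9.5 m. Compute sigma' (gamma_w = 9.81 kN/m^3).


Result: 198.82 kPa

Derivation:
Total stress = gamma_sat * depth
sigma = 19.5 * 10.9 = 212.55 kPa
Pore water pressure u = gamma_w * (depth - d_wt)
u = 9.81 * (10.9 - 9.5) = 13.734 kPa
Effective stress = sigma - u
sigma' = 212.55 - 13.734 = 198.82 kPa


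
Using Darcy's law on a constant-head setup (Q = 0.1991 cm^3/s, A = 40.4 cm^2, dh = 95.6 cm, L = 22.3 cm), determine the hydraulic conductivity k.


Result: 0.00115 cm/s

Derivation:
Compute hydraulic gradient:
i = dh / L = 95.6 / 22.3 = 4.287
Then apply Darcy's law:
k = Q / (A * i)
k = 0.1991 / (40.4 * 4.287)
k = 0.1991 / 173.195
k = 0.00115 cm/s


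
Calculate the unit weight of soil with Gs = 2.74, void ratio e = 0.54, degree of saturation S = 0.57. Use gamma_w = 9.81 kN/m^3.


Result: 19.415 kN/m^3

Derivation:
Using gamma = gamma_w * (Gs + S*e) / (1 + e)
Numerator: Gs + S*e = 2.74 + 0.57*0.54 = 3.0478
Denominator: 1 + e = 1 + 0.54 = 1.54
gamma = 9.81 * 3.0478 / 1.54
gamma = 19.415 kN/m^3


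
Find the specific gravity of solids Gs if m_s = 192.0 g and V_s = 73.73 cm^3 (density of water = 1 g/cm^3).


Using Gs = m_s / (V_s * rho_w)
Since rho_w = 1 g/cm^3:
Gs = 192.0 / 73.73
Gs = 2.604


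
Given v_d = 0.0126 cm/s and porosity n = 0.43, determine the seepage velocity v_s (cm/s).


Using v_s = v_d / n
v_s = 0.0126 / 0.43
v_s = 0.0293 cm/s


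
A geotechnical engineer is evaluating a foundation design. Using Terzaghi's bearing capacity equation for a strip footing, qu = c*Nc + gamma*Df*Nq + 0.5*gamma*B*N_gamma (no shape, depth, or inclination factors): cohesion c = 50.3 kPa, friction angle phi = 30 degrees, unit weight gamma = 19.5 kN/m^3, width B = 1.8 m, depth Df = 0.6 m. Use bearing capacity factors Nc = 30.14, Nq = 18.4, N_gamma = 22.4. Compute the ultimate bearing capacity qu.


Result: 2124.44 kPa

Derivation:
Compute qu = c*Nc + gamma*Df*Nq + 0.5*gamma*B*N_gamma
Term 1: 50.3 * 30.14 = 1516.042
Term 2: 19.5 * 0.6 * 18.4 = 215.28
Term 3: 0.5 * 19.5 * 1.8 * 22.4 = 393.12
qu = 1516.042 + 215.28 + 393.12
qu = 2124.44 kPa


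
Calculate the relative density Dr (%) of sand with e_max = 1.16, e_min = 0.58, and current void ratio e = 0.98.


Using Dr = (e_max - e) / (e_max - e_min) * 100
e_max - e = 1.16 - 0.98 = 0.18
e_max - e_min = 1.16 - 0.58 = 0.58
Dr = 0.18 / 0.58 * 100
Dr = 31.03 %


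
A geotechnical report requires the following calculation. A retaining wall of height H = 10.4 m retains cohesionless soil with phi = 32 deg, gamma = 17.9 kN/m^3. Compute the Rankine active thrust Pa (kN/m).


Compute active earth pressure coefficient:
Ka = tan^2(45 - phi/2) = tan^2(29.0) = 0.307259
Compute active force:
Pa = 0.5 * Ka * gamma * H^2
Pa = 0.5 * 0.307259 * 17.9 * 10.4^2
Pa = 297.44 kN/m


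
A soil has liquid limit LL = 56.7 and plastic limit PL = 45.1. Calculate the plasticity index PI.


Using PI = LL - PL
PI = 56.7 - 45.1
PI = 11.6


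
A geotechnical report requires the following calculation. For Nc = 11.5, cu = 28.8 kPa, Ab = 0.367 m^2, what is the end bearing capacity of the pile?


Result: 121.55 kN

Derivation:
Using Qb = Nc * cu * Ab
Qb = 11.5 * 28.8 * 0.367
Qb = 121.55 kN


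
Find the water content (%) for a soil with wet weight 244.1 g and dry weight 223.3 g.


Using w = (m_wet - m_dry) / m_dry * 100
m_wet - m_dry = 244.1 - 223.3 = 20.8 g
w = 20.8 / 223.3 * 100
w = 9.31 %


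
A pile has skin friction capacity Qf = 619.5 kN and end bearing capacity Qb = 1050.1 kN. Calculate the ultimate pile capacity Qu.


Using Qu = Qf + Qb
Qu = 619.5 + 1050.1
Qu = 1669.6 kN


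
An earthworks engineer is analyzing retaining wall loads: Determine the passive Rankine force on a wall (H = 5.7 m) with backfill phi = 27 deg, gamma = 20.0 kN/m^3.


Result: 865.19 kN/m

Derivation:
Compute passive earth pressure coefficient:
Kp = tan^2(45 + phi/2) = tan^2(58.5) = 2.66294
Compute passive force:
Pp = 0.5 * Kp * gamma * H^2
Pp = 0.5 * 2.66294 * 20.0 * 5.7^2
Pp = 865.19 kN/m


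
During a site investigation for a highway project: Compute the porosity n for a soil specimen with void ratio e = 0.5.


Using the relation n = e / (1 + e)
n = 0.5 / (1 + 0.5)
n = 0.5 / 1.5
n = 0.3333


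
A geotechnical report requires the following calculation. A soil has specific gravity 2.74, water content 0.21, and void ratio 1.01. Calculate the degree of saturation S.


Result: 0.5697

Derivation:
Using S = Gs * w / e
S = 2.74 * 0.21 / 1.01
S = 0.5697


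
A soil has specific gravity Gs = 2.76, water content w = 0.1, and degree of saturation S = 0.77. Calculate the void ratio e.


Using the relation e = Gs * w / S
e = 2.76 * 0.1 / 0.77
e = 0.3584


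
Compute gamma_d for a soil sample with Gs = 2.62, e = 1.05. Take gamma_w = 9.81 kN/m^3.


Result: 12.538 kN/m^3

Derivation:
Using gamma_d = Gs * gamma_w / (1 + e)
gamma_d = 2.62 * 9.81 / (1 + 1.05)
gamma_d = 2.62 * 9.81 / 2.05
gamma_d = 12.538 kN/m^3


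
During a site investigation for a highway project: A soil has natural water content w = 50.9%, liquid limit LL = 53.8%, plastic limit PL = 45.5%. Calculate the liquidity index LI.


First compute the plasticity index:
PI = LL - PL = 53.8 - 45.5 = 8.3
Then compute the liquidity index:
LI = (w - PL) / PI
LI = (50.9 - 45.5) / 8.3
LI = 0.651


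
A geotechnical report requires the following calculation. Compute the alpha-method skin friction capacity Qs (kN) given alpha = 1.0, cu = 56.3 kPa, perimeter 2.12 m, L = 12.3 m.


Using Qs = alpha * cu * perimeter * L
Qs = 1.0 * 56.3 * 2.12 * 12.3
Qs = 1468.08 kN


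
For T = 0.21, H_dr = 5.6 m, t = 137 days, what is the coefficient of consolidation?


Using cv = T * H_dr^2 / t
H_dr^2 = 5.6^2 = 31.36
cv = 0.21 * 31.36 / 137
cv = 0.04807 m^2/day


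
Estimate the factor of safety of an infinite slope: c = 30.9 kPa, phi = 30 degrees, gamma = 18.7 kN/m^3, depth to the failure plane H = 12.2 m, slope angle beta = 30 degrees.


Result: 1.313

Derivation:
Using Fs = c / (gamma*H*sin(beta)*cos(beta)) + tan(phi)/tan(beta)
Cohesion contribution = 30.9 / (18.7*12.2*sin(30)*cos(30))
Cohesion contribution = 0.312793
Friction contribution = tan(30)/tan(30) = 1
Fs = 0.312793 + 1
Fs = 1.313


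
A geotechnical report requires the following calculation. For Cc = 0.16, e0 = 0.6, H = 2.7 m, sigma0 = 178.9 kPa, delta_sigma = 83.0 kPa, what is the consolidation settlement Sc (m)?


Using Sc = Cc * H / (1 + e0) * log10((sigma0 + delta_sigma) / sigma0)
Stress ratio = (178.9 + 83.0) / 178.9 = 1.46395
log10(1.46395) = 0.165525
Cc * H / (1 + e0) = 0.16 * 2.7 / (1 + 0.6) = 0.27
Sc = 0.27 * 0.165525
Sc = 0.0447 m


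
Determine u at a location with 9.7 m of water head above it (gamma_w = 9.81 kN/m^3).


Result: 95.16 kPa

Derivation:
Using u = gamma_w * h_w
u = 9.81 * 9.7
u = 95.16 kPa


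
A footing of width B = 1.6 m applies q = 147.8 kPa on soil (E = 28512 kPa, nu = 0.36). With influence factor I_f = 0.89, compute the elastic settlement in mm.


Using Se = q * B * (1 - nu^2) * I_f / E
1 - nu^2 = 1 - 0.36^2 = 0.8704
Se = 147.8 * 1.6 * 0.8704 * 0.89 / 28512
Se = 0.006425 m
Convert to mm: Se = 0.006425 * 1000 = 6.425 mm


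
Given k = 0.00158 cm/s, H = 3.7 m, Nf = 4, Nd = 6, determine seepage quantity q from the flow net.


Convert k to m/s for unit consistency with H:
k = 0.00158 cm/s = 0.00158 / 100 m/s = 1.58e-05 m/s
Using q = k * H * Nf / Nd
Nf / Nd = 4 / 6 = 0.6667
q = 1.58e-05 * 3.7 * 0.6667
q = 3.897e-05 m^3/s per m


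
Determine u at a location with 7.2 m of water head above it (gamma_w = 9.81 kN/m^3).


Using u = gamma_w * h_w
u = 9.81 * 7.2
u = 70.63 kPa


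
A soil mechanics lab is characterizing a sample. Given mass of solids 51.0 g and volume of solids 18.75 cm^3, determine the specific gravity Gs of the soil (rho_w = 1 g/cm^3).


Using Gs = m_s / (V_s * rho_w)
Since rho_w = 1 g/cm^3:
Gs = 51.0 / 18.75
Gs = 2.72


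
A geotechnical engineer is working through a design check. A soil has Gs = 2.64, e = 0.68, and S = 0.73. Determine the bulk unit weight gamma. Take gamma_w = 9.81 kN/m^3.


Result: 18.314 kN/m^3

Derivation:
Using gamma = gamma_w * (Gs + S*e) / (1 + e)
Numerator: Gs + S*e = 2.64 + 0.73*0.68 = 3.1364
Denominator: 1 + e = 1 + 0.68 = 1.68
gamma = 9.81 * 3.1364 / 1.68
gamma = 18.314 kN/m^3


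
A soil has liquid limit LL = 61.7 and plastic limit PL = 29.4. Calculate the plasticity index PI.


Using PI = LL - PL
PI = 61.7 - 29.4
PI = 32.3


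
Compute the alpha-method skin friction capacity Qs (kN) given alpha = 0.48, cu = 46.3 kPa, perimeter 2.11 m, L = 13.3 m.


Using Qs = alpha * cu * perimeter * L
Qs = 0.48 * 46.3 * 2.11 * 13.3
Qs = 623.67 kN


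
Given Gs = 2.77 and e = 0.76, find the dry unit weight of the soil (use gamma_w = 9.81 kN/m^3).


Using gamma_d = Gs * gamma_w / (1 + e)
gamma_d = 2.77 * 9.81 / (1 + 0.76)
gamma_d = 2.77 * 9.81 / 1.76
gamma_d = 15.44 kN/m^3


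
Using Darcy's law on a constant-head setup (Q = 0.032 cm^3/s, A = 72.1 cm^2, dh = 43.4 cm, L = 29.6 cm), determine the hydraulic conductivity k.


Compute hydraulic gradient:
i = dh / L = 43.4 / 29.6 = 1.46622
Then apply Darcy's law:
k = Q / (A * i)
k = 0.032 / (72.1 * 1.46622)
k = 0.032 / 105.714
k = 0.000303 cm/s


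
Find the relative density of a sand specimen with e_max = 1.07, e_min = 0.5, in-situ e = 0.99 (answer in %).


Result: 14.04 %

Derivation:
Using Dr = (e_max - e) / (e_max - e_min) * 100
e_max - e = 1.07 - 0.99 = 0.08
e_max - e_min = 1.07 - 0.5 = 0.57
Dr = 0.08 / 0.57 * 100
Dr = 14.04 %


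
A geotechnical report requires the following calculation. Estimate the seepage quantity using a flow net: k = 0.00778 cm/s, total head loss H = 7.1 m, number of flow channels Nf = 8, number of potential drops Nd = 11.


Convert k to m/s for unit consistency with H:
k = 0.00778 cm/s = 0.00778 / 100 m/s = 7.78e-05 m/s
Using q = k * H * Nf / Nd
Nf / Nd = 8 / 11 = 0.7273
q = 7.78e-05 * 7.1 * 0.7273
q = 0.0004017 m^3/s per m


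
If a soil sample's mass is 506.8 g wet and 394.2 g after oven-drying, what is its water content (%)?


Result: 28.56 %

Derivation:
Using w = (m_wet - m_dry) / m_dry * 100
m_wet - m_dry = 506.8 - 394.2 = 112.6 g
w = 112.6 / 394.2 * 100
w = 28.56 %


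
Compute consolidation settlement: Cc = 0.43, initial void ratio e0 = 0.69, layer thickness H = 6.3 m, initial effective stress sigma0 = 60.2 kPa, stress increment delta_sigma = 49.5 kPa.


Using Sc = Cc * H / (1 + e0) * log10((sigma0 + delta_sigma) / sigma0)
Stress ratio = (60.2 + 49.5) / 60.2 = 1.82226
log10(1.82226) = 0.26061
Cc * H / (1 + e0) = 0.43 * 6.3 / (1 + 0.69) = 1.60296
Sc = 1.60296 * 0.26061
Sc = 0.4177 m


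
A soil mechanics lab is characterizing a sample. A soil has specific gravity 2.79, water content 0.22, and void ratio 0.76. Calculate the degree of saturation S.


Result: 0.8076

Derivation:
Using S = Gs * w / e
S = 2.79 * 0.22 / 0.76
S = 0.8076


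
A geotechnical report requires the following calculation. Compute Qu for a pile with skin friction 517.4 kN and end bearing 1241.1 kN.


Result: 1758.5 kN

Derivation:
Using Qu = Qf + Qb
Qu = 517.4 + 1241.1
Qu = 1758.5 kN


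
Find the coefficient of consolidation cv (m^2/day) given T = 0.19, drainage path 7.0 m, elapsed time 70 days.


Using cv = T * H_dr^2 / t
H_dr^2 = 7.0^2 = 49.0
cv = 0.19 * 49.0 / 70
cv = 0.133 m^2/day


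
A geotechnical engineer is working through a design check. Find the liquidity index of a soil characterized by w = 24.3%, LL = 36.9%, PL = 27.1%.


Result: -0.286

Derivation:
First compute the plasticity index:
PI = LL - PL = 36.9 - 27.1 = 9.8
Then compute the liquidity index:
LI = (w - PL) / PI
LI = (24.3 - 27.1) / 9.8
LI = -0.286


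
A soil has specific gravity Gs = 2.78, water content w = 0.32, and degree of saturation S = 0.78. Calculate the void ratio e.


Using the relation e = Gs * w / S
e = 2.78 * 0.32 / 0.78
e = 1.1405


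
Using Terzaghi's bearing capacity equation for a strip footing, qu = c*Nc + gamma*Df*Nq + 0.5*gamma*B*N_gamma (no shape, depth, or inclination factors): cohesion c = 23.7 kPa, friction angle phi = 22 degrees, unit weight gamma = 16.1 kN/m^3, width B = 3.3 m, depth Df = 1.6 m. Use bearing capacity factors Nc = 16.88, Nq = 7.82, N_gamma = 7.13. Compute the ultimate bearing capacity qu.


Compute qu = c*Nc + gamma*Df*Nq + 0.5*gamma*B*N_gamma
Term 1: 23.7 * 16.88 = 400.056
Term 2: 16.1 * 1.6 * 7.82 = 201.4432
Term 3: 0.5 * 16.1 * 3.3 * 7.13 = 189.40845
qu = 400.056 + 201.4432 + 189.40845
qu = 790.91 kPa


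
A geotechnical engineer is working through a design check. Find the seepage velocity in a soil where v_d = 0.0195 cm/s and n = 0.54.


Using v_s = v_d / n
v_s = 0.0195 / 0.54
v_s = 0.03611 cm/s


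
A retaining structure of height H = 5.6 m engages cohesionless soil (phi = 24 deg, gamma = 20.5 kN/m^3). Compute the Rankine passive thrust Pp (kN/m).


Compute passive earth pressure coefficient:
Kp = tan^2(45 + phi/2) = tan^2(57.0) = 2.371184
Compute passive force:
Pp = 0.5 * Kp * gamma * H^2
Pp = 0.5 * 2.371184 * 20.5 * 5.6^2
Pp = 762.19 kN/m


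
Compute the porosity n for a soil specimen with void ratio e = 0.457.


Using the relation n = e / (1 + e)
n = 0.457 / (1 + 0.457)
n = 0.457 / 1.457
n = 0.3137


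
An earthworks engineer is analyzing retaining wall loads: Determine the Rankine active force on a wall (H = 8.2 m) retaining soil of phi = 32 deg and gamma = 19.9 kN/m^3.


Result: 205.57 kN/m

Derivation:
Compute active earth pressure coefficient:
Ka = tan^2(45 - phi/2) = tan^2(29.0) = 0.307259
Compute active force:
Pa = 0.5 * Ka * gamma * H^2
Pa = 0.5 * 0.307259 * 19.9 * 8.2^2
Pa = 205.57 kN/m


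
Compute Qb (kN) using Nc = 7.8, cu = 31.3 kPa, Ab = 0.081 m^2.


Using Qb = Nc * cu * Ab
Qb = 7.8 * 31.3 * 0.081
Qb = 19.78 kN


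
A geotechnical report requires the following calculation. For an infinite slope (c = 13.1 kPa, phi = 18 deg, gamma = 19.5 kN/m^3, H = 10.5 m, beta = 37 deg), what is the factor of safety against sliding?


Result: 0.564

Derivation:
Using Fs = c / (gamma*H*sin(beta)*cos(beta)) + tan(phi)/tan(beta)
Cohesion contribution = 13.1 / (19.5*10.5*sin(37)*cos(37))
Cohesion contribution = 0.133118
Friction contribution = tan(18)/tan(37) = 0.431183
Fs = 0.133118 + 0.431183
Fs = 0.564


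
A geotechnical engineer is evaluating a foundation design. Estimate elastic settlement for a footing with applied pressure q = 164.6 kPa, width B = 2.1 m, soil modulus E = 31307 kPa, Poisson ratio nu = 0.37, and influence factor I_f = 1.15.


Using Se = q * B * (1 - nu^2) * I_f / E
1 - nu^2 = 1 - 0.37^2 = 0.8631
Se = 164.6 * 2.1 * 0.8631 * 1.15 / 31307
Se = 0.010959 m
Convert to mm: Se = 0.010959 * 1000 = 10.959 mm


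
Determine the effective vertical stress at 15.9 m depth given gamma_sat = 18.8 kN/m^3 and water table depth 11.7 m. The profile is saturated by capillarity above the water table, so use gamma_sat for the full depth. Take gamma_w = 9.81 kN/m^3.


Total stress = gamma_sat * depth
sigma = 18.8 * 15.9 = 298.92 kPa
Pore water pressure u = gamma_w * (depth - d_wt)
u = 9.81 * (15.9 - 11.7) = 41.202 kPa
Effective stress = sigma - u
sigma' = 298.92 - 41.202 = 257.72 kPa


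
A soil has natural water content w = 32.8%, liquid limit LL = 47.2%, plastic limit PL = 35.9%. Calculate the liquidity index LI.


Result: -0.274

Derivation:
First compute the plasticity index:
PI = LL - PL = 47.2 - 35.9 = 11.3
Then compute the liquidity index:
LI = (w - PL) / PI
LI = (32.8 - 35.9) / 11.3
LI = -0.274


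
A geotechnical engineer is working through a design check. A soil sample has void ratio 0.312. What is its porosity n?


Using the relation n = e / (1 + e)
n = 0.312 / (1 + 0.312)
n = 0.312 / 1.312
n = 0.2378


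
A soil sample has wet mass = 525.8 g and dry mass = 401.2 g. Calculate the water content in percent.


Result: 31.06 %

Derivation:
Using w = (m_wet - m_dry) / m_dry * 100
m_wet - m_dry = 525.8 - 401.2 = 124.6 g
w = 124.6 / 401.2 * 100
w = 31.06 %


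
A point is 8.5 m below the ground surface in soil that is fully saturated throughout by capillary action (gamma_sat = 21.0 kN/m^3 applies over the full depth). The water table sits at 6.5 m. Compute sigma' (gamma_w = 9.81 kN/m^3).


Total stress = gamma_sat * depth
sigma = 21.0 * 8.5 = 178.5 kPa
Pore water pressure u = gamma_w * (depth - d_wt)
u = 9.81 * (8.5 - 6.5) = 19.62 kPa
Effective stress = sigma - u
sigma' = 178.5 - 19.62 = 158.88 kPa


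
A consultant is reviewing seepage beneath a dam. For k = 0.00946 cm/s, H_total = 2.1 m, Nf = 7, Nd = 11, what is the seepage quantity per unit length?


Convert k to m/s for unit consistency with H:
k = 0.00946 cm/s = 0.00946 / 100 m/s = 9.46e-05 m/s
Using q = k * H * Nf / Nd
Nf / Nd = 7 / 11 = 0.6364
q = 9.46e-05 * 2.1 * 0.6364
q = 0.0001264 m^3/s per m


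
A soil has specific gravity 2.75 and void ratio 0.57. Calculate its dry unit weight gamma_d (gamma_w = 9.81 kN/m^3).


Using gamma_d = Gs * gamma_w / (1 + e)
gamma_d = 2.75 * 9.81 / (1 + 0.57)
gamma_d = 2.75 * 9.81 / 1.57
gamma_d = 17.183 kN/m^3


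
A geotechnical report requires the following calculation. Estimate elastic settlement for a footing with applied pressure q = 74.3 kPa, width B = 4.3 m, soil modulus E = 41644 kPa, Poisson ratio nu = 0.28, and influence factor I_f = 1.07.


Using Se = q * B * (1 - nu^2) * I_f / E
1 - nu^2 = 1 - 0.28^2 = 0.9216
Se = 74.3 * 4.3 * 0.9216 * 1.07 / 41644
Se = 0.007565 m
Convert to mm: Se = 0.007565 * 1000 = 7.565 mm


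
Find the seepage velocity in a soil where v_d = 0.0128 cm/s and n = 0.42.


Result: 0.03048 cm/s

Derivation:
Using v_s = v_d / n
v_s = 0.0128 / 0.42
v_s = 0.03048 cm/s


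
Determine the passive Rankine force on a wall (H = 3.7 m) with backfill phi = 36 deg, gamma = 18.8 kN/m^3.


Compute passive earth pressure coefficient:
Kp = tan^2(45 + phi/2) = tan^2(63.0) = 3.85184
Compute passive force:
Pp = 0.5 * Kp * gamma * H^2
Pp = 0.5 * 3.85184 * 18.8 * 3.7^2
Pp = 495.68 kN/m


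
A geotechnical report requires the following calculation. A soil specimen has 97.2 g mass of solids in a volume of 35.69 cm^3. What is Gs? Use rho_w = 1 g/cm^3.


Result: 2.723

Derivation:
Using Gs = m_s / (V_s * rho_w)
Since rho_w = 1 g/cm^3:
Gs = 97.2 / 35.69
Gs = 2.723


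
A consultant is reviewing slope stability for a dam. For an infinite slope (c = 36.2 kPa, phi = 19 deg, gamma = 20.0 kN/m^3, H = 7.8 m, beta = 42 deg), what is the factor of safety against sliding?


Using Fs = c / (gamma*H*sin(beta)*cos(beta)) + tan(phi)/tan(beta)
Cohesion contribution = 36.2 / (20.0*7.8*sin(42)*cos(42))
Cohesion contribution = 0.466659
Friction contribution = tan(19)/tan(42) = 0.382415
Fs = 0.466659 + 0.382415
Fs = 0.849


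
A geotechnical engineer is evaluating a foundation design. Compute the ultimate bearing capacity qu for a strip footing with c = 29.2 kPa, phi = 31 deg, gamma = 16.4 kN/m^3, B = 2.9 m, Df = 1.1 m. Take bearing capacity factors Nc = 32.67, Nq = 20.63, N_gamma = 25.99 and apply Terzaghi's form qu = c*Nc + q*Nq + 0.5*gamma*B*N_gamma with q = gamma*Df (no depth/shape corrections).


Compute qu = c*Nc + gamma*Df*Nq + 0.5*gamma*B*N_gamma
Term 1: 29.2 * 32.67 = 953.964
Term 2: 16.4 * 1.1 * 20.63 = 372.1652
Term 3: 0.5 * 16.4 * 2.9 * 25.99 = 618.0422
qu = 953.964 + 372.1652 + 618.0422
qu = 1944.17 kPa


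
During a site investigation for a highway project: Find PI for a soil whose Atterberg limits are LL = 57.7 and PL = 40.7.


Using PI = LL - PL
PI = 57.7 - 40.7
PI = 17.0


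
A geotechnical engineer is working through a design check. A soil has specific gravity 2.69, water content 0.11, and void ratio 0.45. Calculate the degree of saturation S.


Using S = Gs * w / e
S = 2.69 * 0.11 / 0.45
S = 0.6576


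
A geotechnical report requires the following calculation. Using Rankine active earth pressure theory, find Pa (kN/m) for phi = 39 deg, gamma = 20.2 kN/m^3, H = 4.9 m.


Compute active earth pressure coefficient:
Ka = tan^2(45 - phi/2) = tan^2(25.5) = 0.227506
Compute active force:
Pa = 0.5 * Ka * gamma * H^2
Pa = 0.5 * 0.227506 * 20.2 * 4.9^2
Pa = 55.17 kN/m


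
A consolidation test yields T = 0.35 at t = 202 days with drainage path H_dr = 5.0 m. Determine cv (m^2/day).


Using cv = T * H_dr^2 / t
H_dr^2 = 5.0^2 = 25.0
cv = 0.35 * 25.0 / 202
cv = 0.04332 m^2/day


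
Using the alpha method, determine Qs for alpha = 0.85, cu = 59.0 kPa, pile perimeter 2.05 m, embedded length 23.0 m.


Result: 2364.57 kN

Derivation:
Using Qs = alpha * cu * perimeter * L
Qs = 0.85 * 59.0 * 2.05 * 23.0
Qs = 2364.57 kN


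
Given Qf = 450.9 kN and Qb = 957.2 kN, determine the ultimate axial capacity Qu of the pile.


Using Qu = Qf + Qb
Qu = 450.9 + 957.2
Qu = 1408.1 kN


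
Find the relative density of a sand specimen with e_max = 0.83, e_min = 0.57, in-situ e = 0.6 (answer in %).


Using Dr = (e_max - e) / (e_max - e_min) * 100
e_max - e = 0.83 - 0.6 = 0.23
e_max - e_min = 0.83 - 0.57 = 0.26
Dr = 0.23 / 0.26 * 100
Dr = 88.46 %


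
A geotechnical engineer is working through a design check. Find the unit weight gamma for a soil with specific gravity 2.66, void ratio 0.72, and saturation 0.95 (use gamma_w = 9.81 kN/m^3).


Result: 19.072 kN/m^3

Derivation:
Using gamma = gamma_w * (Gs + S*e) / (1 + e)
Numerator: Gs + S*e = 2.66 + 0.95*0.72 = 3.344
Denominator: 1 + e = 1 + 0.72 = 1.72
gamma = 9.81 * 3.344 / 1.72
gamma = 19.072 kN/m^3


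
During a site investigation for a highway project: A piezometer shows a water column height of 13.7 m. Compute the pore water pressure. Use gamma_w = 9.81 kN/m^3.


Using u = gamma_w * h_w
u = 9.81 * 13.7
u = 134.4 kPa


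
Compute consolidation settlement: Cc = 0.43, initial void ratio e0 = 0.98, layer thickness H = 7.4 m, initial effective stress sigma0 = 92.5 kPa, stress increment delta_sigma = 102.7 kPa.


Using Sc = Cc * H / (1 + e0) * log10((sigma0 + delta_sigma) / sigma0)
Stress ratio = (92.5 + 102.7) / 92.5 = 2.11027
log10(2.11027) = 0.324338
Cc * H / (1 + e0) = 0.43 * 7.4 / (1 + 0.98) = 1.60707
Sc = 1.60707 * 0.324338
Sc = 0.5212 m


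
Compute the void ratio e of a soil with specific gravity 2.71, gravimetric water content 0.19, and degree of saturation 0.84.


Using the relation e = Gs * w / S
e = 2.71 * 0.19 / 0.84
e = 0.613


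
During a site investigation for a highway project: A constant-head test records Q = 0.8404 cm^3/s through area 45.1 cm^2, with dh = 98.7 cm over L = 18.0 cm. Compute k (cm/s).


Compute hydraulic gradient:
i = dh / L = 98.7 / 18.0 = 5.48333
Then apply Darcy's law:
k = Q / (A * i)
k = 0.8404 / (45.1 * 5.48333)
k = 0.8404 / 247.298
k = 0.003398 cm/s


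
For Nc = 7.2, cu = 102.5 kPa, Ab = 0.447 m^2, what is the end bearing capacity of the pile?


Result: 329.89 kN

Derivation:
Using Qb = Nc * cu * Ab
Qb = 7.2 * 102.5 * 0.447
Qb = 329.89 kN


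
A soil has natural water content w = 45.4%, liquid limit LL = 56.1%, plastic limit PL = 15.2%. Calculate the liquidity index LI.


First compute the plasticity index:
PI = LL - PL = 56.1 - 15.2 = 40.9
Then compute the liquidity index:
LI = (w - PL) / PI
LI = (45.4 - 15.2) / 40.9
LI = 0.738


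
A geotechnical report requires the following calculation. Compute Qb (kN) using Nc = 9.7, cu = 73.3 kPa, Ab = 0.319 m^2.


Using Qb = Nc * cu * Ab
Qb = 9.7 * 73.3 * 0.319
Qb = 226.81 kN


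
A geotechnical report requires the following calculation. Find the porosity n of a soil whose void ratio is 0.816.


Result: 0.4493

Derivation:
Using the relation n = e / (1 + e)
n = 0.816 / (1 + 0.816)
n = 0.816 / 1.816
n = 0.4493


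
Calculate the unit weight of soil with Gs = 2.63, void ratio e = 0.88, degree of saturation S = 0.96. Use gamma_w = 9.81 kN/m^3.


Using gamma = gamma_w * (Gs + S*e) / (1 + e)
Numerator: Gs + S*e = 2.63 + 0.96*0.88 = 3.4748
Denominator: 1 + e = 1 + 0.88 = 1.88
gamma = 9.81 * 3.4748 / 1.88
gamma = 18.132 kN/m^3


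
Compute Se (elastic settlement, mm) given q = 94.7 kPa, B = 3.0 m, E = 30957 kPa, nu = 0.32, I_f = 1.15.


Using Se = q * B * (1 - nu^2) * I_f / E
1 - nu^2 = 1 - 0.32^2 = 0.8976
Se = 94.7 * 3.0 * 0.8976 * 1.15 / 30957
Se = 0.009473 m
Convert to mm: Se = 0.009473 * 1000 = 9.473 mm


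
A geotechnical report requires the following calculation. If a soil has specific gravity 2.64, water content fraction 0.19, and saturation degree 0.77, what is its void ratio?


Using the relation e = Gs * w / S
e = 2.64 * 0.19 / 0.77
e = 0.6514


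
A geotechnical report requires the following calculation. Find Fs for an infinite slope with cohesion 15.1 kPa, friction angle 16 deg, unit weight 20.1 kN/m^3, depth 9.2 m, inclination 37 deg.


Result: 0.55

Derivation:
Using Fs = c / (gamma*H*sin(beta)*cos(beta)) + tan(phi)/tan(beta)
Cohesion contribution = 15.1 / (20.1*9.2*sin(37)*cos(37))
Cohesion contribution = 0.169895
Friction contribution = tan(16)/tan(37) = 0.380524
Fs = 0.169895 + 0.380524
Fs = 0.55
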